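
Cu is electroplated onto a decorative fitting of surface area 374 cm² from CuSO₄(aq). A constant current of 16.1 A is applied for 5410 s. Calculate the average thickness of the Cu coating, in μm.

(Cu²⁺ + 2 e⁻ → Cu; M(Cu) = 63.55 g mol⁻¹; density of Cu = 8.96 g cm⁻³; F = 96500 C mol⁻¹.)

Q = I·t = 16.10 × 5410.0 = 87100 C; n(e⁻) = 0.9026 mol.
n(Cu) = n(e⁻)/2 = 0.4513 mol, so m = 0.4513 × 63.55 = 28.68 g.
Volume = m/ρ = 28.68 / 8.96 = 3.201 cm³.
Thickness = V/A = 3.201 / 374 = 0.00856 cm = 85.6 μm.

85.6 μm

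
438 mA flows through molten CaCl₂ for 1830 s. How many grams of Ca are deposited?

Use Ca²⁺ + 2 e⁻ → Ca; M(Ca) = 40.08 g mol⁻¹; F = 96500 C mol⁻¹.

0.166 g

Q = I·t = 0.4380 A × 1830.0 s = 801.5 C.
n(e⁻) = Q/F = 801.5 / 96500 = 0.008306 mol.
Ca²⁺ + 2 e⁻ → Ca, so n(Ca) = n(e⁻)/2 = 0.004153 mol.
m = n·M = 0.004153 × 40.08 = 0.166 g.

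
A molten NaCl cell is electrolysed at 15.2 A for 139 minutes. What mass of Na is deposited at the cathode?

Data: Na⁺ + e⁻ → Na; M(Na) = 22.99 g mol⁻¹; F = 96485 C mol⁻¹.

Q = I·t = 15.20 A × 8340.0 s = 126800 C.
n(e⁻) = Q/F = 126800 / 96485 = 1.314 mol.
Na⁺ + e⁻ → Na, so n(Na) = n(e⁻)/1 = 1.314 mol.
m = n·M = 1.314 × 22.99 = 30.2 g.

30.2 g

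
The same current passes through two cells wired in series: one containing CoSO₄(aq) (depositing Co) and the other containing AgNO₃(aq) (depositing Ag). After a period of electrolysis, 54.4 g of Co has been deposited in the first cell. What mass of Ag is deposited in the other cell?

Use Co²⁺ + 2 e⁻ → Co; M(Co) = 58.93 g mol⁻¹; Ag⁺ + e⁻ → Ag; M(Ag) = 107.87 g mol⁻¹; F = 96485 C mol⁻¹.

199 g

n(Co) = 54.4 / 58.93 = 0.9231 mol.
Since Co²⁺ + 2 e⁻ → Co, n(e⁻) passed = 2 × 0.9231 = 1.846 mol.
Cells in series carry the same charge, so the same 1.846 mol of electrons passes through cell 2.
Ag⁺ + e⁻ → Ag, so n(Ag) = 1.846 / 1 = 1.846 mol.
m(Ag) = 1.846 × 107.87 = 199 g.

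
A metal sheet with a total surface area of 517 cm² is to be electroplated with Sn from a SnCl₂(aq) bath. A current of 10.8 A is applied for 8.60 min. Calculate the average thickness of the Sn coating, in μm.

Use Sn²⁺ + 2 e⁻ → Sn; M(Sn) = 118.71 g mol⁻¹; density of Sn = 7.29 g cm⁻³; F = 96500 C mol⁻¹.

9.09 μm

Q = I·t = 10.80 × 516.00 = 5573 C; n(e⁻) = 0.05775 mol.
n(Sn) = n(e⁻)/2 = 0.02887 mol, so m = 0.02887 × 118.71 = 3.428 g.
Volume = m/ρ = 3.428 / 7.29 = 0.4702 cm³.
Thickness = V/A = 0.4702 / 517 = 9.09 × 10⁻⁴ cm = 9.09 μm.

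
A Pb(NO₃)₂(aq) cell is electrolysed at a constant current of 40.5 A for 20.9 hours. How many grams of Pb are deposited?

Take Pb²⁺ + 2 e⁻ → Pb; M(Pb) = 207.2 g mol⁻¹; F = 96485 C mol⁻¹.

3270 g

Q = I·t = 40.50 A × 75240 s = 3047000 C.
n(e⁻) = Q/F = 3047000 / 96485 = 31.58 mol.
Pb²⁺ + 2 e⁻ → Pb, so n(Pb) = n(e⁻)/2 = 15.79 mol.
m = n·M = 15.79 × 207.2 = 3270 g.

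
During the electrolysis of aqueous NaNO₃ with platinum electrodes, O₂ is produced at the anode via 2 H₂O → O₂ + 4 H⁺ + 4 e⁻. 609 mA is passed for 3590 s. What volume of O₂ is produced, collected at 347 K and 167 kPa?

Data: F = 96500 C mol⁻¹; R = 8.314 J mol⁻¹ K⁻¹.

Q = I·t = 0.6090 A × 3590.0 s = 2186 C.
n(e⁻) = Q/F = 2186 / 96500 = 0.02266 mol.
4 electrons are transferred per O₂ molecule, so n(O₂) = 0.02266 / 4 = 0.005664 mol.
V = nRT/P = (0.005664 × 8.314 × 347) / (167 × 10³ Pa) = 9.78 × 10⁻⁵ m³ = 0.0978 L.

0.0978 L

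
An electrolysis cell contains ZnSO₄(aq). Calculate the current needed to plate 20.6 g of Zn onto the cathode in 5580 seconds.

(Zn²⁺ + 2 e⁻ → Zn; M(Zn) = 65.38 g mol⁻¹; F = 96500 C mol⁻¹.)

n(Zn) = 20.6 / 65.38 = 0.3151 mol.
n(e⁻) = 2 × 0.3151 = 0.6302 mol.
Q = n(e⁻)·F = 0.6302 × 96500 = 60810 C.
I = Q/t = 60810 / 5580.0 s = 10.9 A.

10.9 A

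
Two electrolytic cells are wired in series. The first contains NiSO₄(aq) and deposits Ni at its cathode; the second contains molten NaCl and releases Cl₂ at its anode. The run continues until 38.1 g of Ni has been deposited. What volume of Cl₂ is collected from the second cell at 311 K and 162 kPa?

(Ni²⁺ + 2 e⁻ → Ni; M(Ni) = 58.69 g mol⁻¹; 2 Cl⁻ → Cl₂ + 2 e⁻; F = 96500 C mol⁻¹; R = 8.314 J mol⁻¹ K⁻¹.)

10.4 L

n(Ni) = 38.1 / 58.69 = 0.6492 mol, so n(e⁻) = 2 × 0.6492 = 1.298 mol.
The cells are in series, so the same 1.298 mol of electrons passes through the second cell.
2 Cl⁻ → Cl₂ + 2 e⁻ — 2 mol e⁻ per mol Cl₂, so n(Cl₂) = 1.298/2 = 0.6492 mol.
V = nRT/P = (0.6492 × 8.314 × 311) / (162 × 10³) = 0.0104 m³ = 10.4 L.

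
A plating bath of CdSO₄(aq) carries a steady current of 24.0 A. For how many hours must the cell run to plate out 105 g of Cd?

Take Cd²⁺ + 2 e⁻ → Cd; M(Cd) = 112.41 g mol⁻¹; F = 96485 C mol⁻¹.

n(Cd) = m/M = 105 / 112.41 = 0.9341 mol.
Each Cd atom requires 2 electrons, so n(e⁻) = 2 × 0.9341 = 1.868 mol.
Q = n(e⁻)·F = 1.868 × 96485 = 180200 C.
t = Q/I = 180200 / 24.00 A = 7510 s = 2.09 h.

2.09 h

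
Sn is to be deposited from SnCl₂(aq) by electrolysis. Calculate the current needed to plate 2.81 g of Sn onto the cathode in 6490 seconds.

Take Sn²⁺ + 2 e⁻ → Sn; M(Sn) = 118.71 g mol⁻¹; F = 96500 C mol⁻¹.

n(Sn) = 2.81 / 118.71 = 0.02367 mol.
n(e⁻) = 2 × 0.02367 = 0.04734 mol.
Q = n(e⁻)·F = 0.04734 × 96500 = 4569 C.
I = Q/t = 4569 / 6490.0 s = 0.704 A.

0.704 A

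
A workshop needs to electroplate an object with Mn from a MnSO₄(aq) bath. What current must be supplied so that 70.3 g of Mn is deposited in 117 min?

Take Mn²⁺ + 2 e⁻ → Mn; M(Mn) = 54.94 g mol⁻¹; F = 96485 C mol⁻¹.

n(Mn) = 70.3 / 54.94 = 1.280 mol.
n(e⁻) = 2 × 1.280 = 2.559 mol.
Q = n(e⁻)·F = 2.559 × 96485 = 246900 C.
I = Q/t = 246900 / 7020.0 s = 35.2 A.

35.2 A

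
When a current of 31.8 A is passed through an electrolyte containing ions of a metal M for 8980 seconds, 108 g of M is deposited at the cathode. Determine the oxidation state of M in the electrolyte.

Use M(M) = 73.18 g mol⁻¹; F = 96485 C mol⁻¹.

+2

Q = I·t = 31.80 A × 8980.0 s = 285600 C, so n(e⁻) = 285600/96485 = 2.960 mol.
n(M) deposited = 108 / 73.18 = 1.476 mol.
Electrons per atom = n(e⁻)/n(M) = 2.960 / 1.476 = 2.01 ≈ 2, so the ion is M²⁺.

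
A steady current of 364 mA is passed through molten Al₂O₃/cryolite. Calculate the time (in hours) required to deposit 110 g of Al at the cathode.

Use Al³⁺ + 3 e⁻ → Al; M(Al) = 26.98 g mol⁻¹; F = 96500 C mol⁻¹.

901 h

n(Al) = m/M = 110 / 26.98 = 4.077 mol.
Each Al atom requires 3 electrons, so n(e⁻) = 3 × 4.077 = 12.23 mol.
Q = n(e⁻)·F = 12.23 × 96500 = 1180000 C.
t = Q/I = 1180000 / 0.3640 A = 3243000 s = 901 h.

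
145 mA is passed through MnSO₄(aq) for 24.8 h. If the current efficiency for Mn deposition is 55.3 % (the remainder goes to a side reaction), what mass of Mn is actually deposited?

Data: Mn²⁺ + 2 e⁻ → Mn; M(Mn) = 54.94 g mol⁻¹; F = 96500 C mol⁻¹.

Q = I·t = 0.1450 × 89280 = 12950 C.
n(e⁻) = 12950/96500 = 0.1342 mol; theoretically n(Mn) = 0.1342/2 = 0.06708 mol, m_theo = 3.685 g.
At 55.3 % efficiency, m_actual = 0.553 × 3.685 = 2.04 g.

2.04 g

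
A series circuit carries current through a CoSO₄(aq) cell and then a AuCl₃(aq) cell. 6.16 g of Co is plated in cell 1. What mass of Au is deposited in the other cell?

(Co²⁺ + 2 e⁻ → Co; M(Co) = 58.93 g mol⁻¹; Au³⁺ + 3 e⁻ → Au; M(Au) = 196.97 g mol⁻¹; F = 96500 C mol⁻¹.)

n(Co) = 6.16 / 58.93 = 0.1045 mol.
Since Co²⁺ + 2 e⁻ → Co, n(e⁻) passed = 2 × 0.1045 = 0.2091 mol.
Cells in series carry the same charge, so the same 0.2091 mol of electrons passes through cell 2.
Au³⁺ + 3 e⁻ → Au, so n(Au) = 0.2091 / 3 = 0.06969 mol.
m(Au) = 0.06969 × 196.97 = 13.7 g.

13.7 g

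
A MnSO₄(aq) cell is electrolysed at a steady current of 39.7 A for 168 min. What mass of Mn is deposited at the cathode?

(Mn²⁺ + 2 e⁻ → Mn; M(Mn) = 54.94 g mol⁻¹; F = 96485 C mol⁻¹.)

Q = I·t = 39.70 A × 10080 s = 400200 C.
n(e⁻) = Q/F = 400200 / 96485 = 4.148 mol.
Mn²⁺ + 2 e⁻ → Mn, so n(Mn) = n(e⁻)/2 = 2.074 mol.
m = n·M = 2.074 × 54.94 = 114 g.

114 g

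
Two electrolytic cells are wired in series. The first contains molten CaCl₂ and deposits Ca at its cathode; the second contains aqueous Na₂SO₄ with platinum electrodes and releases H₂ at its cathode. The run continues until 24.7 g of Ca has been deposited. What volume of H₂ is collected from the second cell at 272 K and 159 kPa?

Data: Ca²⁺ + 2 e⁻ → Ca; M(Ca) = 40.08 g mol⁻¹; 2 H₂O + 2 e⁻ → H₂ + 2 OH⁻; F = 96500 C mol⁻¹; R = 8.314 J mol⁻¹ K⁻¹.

8.76 L

n(Ca) = 24.7 / 40.08 = 0.6163 mol, so n(e⁻) = 2 × 0.6163 = 1.233 mol.
The cells are in series, so the same 1.233 mol of electrons passes through the second cell.
2 H₂O + 2 e⁻ → H₂ + 2 OH⁻ — 2 mol e⁻ per mol H₂, so n(H₂) = 1.233/2 = 0.6163 mol.
V = nRT/P = (0.6163 × 8.314 × 272) / (159 × 10³) = 0.00876 m³ = 8.76 L.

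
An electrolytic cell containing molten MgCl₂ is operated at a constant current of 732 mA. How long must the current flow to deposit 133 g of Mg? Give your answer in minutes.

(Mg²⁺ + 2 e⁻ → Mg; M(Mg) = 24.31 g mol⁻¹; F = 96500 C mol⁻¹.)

24000 min

n(Mg) = m/M = 133 / 24.31 = 5.471 mol.
Each Mg atom requires 2 electrons, so n(e⁻) = 2 × 5.471 = 10.94 mol.
Q = n(e⁻)·F = 10.94 × 96500 = 1056000 C.
t = Q/I = 1056000 / 0.7320 A = 1442000 s = 24000 min.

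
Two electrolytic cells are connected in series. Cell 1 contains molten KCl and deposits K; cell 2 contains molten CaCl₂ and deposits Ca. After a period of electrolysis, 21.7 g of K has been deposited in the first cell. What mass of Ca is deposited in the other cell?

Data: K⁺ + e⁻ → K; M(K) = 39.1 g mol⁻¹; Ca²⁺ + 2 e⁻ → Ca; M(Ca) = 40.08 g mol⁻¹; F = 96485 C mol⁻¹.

11.1 g

n(K) = 21.7 / 39.1 = 0.5550 mol.
Since K⁺ + e⁻ → K, n(e⁻) passed = 1 × 0.5550 = 0.5550 mol.
Cells in series carry the same charge, so the same 0.5550 mol of electrons passes through cell 2.
Ca²⁺ + 2 e⁻ → Ca, so n(Ca) = 0.5550 / 2 = 0.2775 mol.
m(Ca) = 0.2775 × 40.08 = 11.1 g.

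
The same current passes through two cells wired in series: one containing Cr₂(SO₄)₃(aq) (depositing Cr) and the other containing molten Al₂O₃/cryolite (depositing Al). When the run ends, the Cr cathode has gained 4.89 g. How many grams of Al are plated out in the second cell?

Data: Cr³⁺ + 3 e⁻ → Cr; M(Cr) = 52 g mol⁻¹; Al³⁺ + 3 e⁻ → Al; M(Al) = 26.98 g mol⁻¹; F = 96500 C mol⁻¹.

n(Cr) = 4.89 / 52 = 0.09404 mol.
Since Cr³⁺ + 3 e⁻ → Cr, n(e⁻) passed = 3 × 0.09404 = 0.2821 mol.
Cells in series carry the same charge, so the same 0.2821 mol of electrons passes through cell 2.
Al³⁺ + 3 e⁻ → Al, so n(Al) = 0.2821 / 3 = 0.09404 mol.
m(Al) = 0.09404 × 26.98 = 2.54 g.

2.54 g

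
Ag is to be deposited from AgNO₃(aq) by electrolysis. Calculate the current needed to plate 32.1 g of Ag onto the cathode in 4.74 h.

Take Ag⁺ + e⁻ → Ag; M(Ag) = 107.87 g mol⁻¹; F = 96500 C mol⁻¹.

1.68 A

n(Ag) = 32.1 / 107.87 = 0.2976 mol.
n(e⁻) = 1 × 0.2976 = 0.2976 mol.
Q = n(e⁻)·F = 0.2976 × 96500 = 28720 C.
I = Q/t = 28720 / 17064 s = 1.68 A.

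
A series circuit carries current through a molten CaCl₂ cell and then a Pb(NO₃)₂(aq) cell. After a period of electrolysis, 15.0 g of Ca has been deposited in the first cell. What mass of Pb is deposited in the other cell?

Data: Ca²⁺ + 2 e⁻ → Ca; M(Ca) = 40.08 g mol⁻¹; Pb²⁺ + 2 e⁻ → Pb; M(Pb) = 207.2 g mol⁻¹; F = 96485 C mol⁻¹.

n(Ca) = 15.0 / 40.08 = 0.3743 mol.
Since Ca²⁺ + 2 e⁻ → Ca, n(e⁻) passed = 2 × 0.3743 = 0.7485 mol.
Cells in series carry the same charge, so the same 0.7485 mol of electrons passes through cell 2.
Pb²⁺ + 2 e⁻ → Pb, so n(Pb) = 0.7485 / 2 = 0.3743 mol.
m(Pb) = 0.3743 × 207.2 = 77.5 g.

77.5 g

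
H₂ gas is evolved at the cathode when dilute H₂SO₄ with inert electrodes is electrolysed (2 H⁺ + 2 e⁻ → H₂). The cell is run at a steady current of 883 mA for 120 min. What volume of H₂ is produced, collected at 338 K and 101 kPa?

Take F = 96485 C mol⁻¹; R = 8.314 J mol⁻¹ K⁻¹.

Q = I·t = 0.8830 A × 7200.0 s = 6358 C.
n(e⁻) = Q/F = 6358 / 96485 = 0.06589 mol.
2 electrons are transferred per H₂ molecule, so n(H₂) = 0.06589 / 2 = 0.03295 mol.
V = nRT/P = (0.03295 × 8.314 × 338) / (101 × 10³ Pa) = 9.17 × 10⁻⁴ m³ = 0.917 L.

0.917 L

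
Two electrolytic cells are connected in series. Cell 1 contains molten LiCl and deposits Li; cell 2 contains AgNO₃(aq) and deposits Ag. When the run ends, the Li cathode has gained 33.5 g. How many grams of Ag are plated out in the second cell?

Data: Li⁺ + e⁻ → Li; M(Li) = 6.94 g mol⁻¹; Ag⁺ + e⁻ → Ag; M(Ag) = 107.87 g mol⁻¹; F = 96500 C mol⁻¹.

521 g

n(Li) = 33.5 / 6.94 = 4.827 mol.
Since Li⁺ + e⁻ → Li, n(e⁻) passed = 1 × 4.827 = 4.827 mol.
Cells in series carry the same charge, so the same 4.827 mol of electrons passes through cell 2.
Ag⁺ + e⁻ → Ag, so n(Ag) = 4.827 / 1 = 4.827 mol.
m(Ag) = 4.827 × 107.87 = 521 g.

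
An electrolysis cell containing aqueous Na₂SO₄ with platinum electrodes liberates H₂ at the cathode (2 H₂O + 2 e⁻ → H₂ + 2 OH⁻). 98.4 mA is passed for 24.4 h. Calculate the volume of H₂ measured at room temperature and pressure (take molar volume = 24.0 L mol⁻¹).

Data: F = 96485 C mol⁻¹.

Q = I·t = 0.09840 A × 87840 s = 8643 C.
n(e⁻) = Q/F = 8643 / 96485 = 0.08958 mol.
2 electrons are transferred per H₂ molecule, so n(H₂) = 0.08958 / 2 = 0.04479 mol.
V = n × V_m = 0.04479 × 24.0 = 1.08 L.

1.08 L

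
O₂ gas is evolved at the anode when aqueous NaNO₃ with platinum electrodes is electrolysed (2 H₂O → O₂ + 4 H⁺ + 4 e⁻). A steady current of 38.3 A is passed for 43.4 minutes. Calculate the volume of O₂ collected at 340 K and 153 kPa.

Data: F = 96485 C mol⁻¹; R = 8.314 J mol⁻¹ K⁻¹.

4.77 L

Q = I·t = 38.30 A × 2604.0 s = 99730 C.
n(e⁻) = Q/F = 99730 / 96485 = 1.034 mol.
4 electrons are transferred per O₂ molecule, so n(O₂) = 1.034 / 4 = 0.2584 mol.
V = nRT/P = (0.2584 × 8.314 × 340) / (153 × 10³ Pa) = 0.00477 m³ = 4.77 L.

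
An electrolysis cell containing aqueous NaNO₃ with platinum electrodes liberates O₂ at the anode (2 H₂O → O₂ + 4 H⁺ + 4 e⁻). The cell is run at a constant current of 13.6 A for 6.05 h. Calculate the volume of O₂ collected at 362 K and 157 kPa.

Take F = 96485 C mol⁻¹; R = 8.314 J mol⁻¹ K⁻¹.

14.7 L

Q = I·t = 13.60 A × 21780 s = 296200 C.
n(e⁻) = Q/F = 296200 / 96485 = 3.070 mol.
4 electrons are transferred per O₂ molecule, so n(O₂) = 3.070 / 4 = 0.7675 mol.
V = nRT/P = (0.7675 × 8.314 × 362) / (157 × 10³ Pa) = 0.0147 m³ = 14.7 L.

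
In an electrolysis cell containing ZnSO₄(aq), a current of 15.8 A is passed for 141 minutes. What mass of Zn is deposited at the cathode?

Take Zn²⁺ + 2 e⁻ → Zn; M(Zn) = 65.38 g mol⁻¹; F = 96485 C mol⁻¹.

45.3 g

Q = I·t = 15.80 A × 8460.0 s = 133700 C.
n(e⁻) = Q/F = 133700 / 96485 = 1.385 mol.
Zn²⁺ + 2 e⁻ → Zn, so n(Zn) = n(e⁻)/2 = 0.6927 mol.
m = n·M = 0.6927 × 65.38 = 45.3 g.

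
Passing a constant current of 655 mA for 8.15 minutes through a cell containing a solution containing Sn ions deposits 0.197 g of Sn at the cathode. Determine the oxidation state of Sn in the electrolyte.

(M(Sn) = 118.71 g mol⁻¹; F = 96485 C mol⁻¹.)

+2

Q = I·t = 0.6550 A × 489.00 s = 320.3 C, so n(e⁻) = 320.3/96485 = 0.003320 mol.
n(Sn) deposited = 0.197 / 118.71 = 0.001660 mol.
Electrons per atom = n(e⁻)/n(Sn) = 0.003320 / 0.001660 = 2.00 ≈ 2, so the ion is Sn²⁺.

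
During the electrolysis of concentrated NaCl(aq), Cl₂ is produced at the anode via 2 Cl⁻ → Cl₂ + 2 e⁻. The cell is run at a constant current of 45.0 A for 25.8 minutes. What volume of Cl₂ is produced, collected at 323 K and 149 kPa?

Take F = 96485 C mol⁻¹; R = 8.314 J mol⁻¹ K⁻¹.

Q = I·t = 45.00 A × 1548.0 s = 69660 C.
n(e⁻) = Q/F = 69660 / 96485 = 0.7220 mol.
2 electrons are transferred per Cl₂ molecule, so n(Cl₂) = 0.7220 / 2 = 0.3610 mol.
V = nRT/P = (0.3610 × 8.314 × 323) / (149 × 10³ Pa) = 0.00651 m³ = 6.51 L.

6.51 L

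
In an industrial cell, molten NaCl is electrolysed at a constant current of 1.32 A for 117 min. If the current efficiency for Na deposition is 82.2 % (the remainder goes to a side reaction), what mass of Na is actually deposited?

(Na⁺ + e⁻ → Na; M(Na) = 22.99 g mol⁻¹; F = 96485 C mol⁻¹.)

Q = I·t = 1.320 × 7020.0 = 9266 C.
n(e⁻) = 9266/96485 = 0.09604 mol; theoretically n(Na) = 0.09604/1 = 0.09604 mol, m_theo = 2.208 g.
At 82.2 % efficiency, m_actual = 0.822 × 2.208 = 1.81 g.

1.81 g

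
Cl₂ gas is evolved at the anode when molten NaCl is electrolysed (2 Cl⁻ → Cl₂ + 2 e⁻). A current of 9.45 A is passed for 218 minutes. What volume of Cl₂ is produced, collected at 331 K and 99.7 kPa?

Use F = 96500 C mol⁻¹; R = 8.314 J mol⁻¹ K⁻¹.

17.7 L

Q = I·t = 9.450 A × 13080 s = 123600 C.
n(e⁻) = Q/F = 123600 / 96500 = 1.281 mol.
2 electrons are transferred per Cl₂ molecule, so n(Cl₂) = 1.281 / 2 = 0.6404 mol.
V = nRT/P = (0.6404 × 8.314 × 331) / (99.7 × 10³ Pa) = 0.0177 m³ = 17.7 L.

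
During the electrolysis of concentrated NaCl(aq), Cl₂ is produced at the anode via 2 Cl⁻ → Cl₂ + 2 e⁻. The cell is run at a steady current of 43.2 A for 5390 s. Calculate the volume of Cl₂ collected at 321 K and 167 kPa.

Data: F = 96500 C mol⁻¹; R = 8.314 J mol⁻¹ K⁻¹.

Q = I·t = 43.20 A × 5390.0 s = 232800 C.
n(e⁻) = Q/F = 232800 / 96500 = 2.413 mol.
2 electrons are transferred per Cl₂ molecule, so n(Cl₂) = 2.413 / 2 = 1.206 mol.
V = nRT/P = (1.206 × 8.314 × 321) / (167 × 10³ Pa) = 0.0193 m³ = 19.3 L.

19.3 L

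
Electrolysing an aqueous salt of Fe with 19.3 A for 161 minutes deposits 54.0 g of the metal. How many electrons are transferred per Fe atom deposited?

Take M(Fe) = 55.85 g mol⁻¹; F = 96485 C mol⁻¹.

2

Q = I·t = 19.30 A × 9660.0 s = 186400 C, so n(e⁻) = 186400/96485 = 1.932 mol.
n(Fe) deposited = 54.0 / 55.85 = 0.9669 mol.
Electrons per atom = n(e⁻)/n(Fe) = 1.932 / 0.9669 = 2.00 ≈ 2, so the ion is Fe²⁺.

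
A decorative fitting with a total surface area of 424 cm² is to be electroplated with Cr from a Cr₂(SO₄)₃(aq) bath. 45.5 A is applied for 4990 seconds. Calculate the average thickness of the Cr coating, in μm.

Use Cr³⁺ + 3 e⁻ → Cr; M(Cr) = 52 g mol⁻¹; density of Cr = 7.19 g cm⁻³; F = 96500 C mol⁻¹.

134 μm

Q = I·t = 45.50 × 4990.0 = 227000 C; n(e⁻) = 2.353 mol.
n(Cr) = n(e⁻)/3 = 0.7843 mol, so m = 0.7843 × 52 = 40.78 g.
Volume = m/ρ = 40.78 / 7.19 = 5.672 cm³.
Thickness = V/A = 5.672 / 424 = 0.0134 cm = 134 μm.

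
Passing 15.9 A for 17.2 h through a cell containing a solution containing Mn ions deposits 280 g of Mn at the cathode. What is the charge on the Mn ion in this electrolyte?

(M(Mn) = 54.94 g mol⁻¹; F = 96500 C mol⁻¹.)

+2

Q = I·t = 15.90 A × 61920 s = 984500 C, so n(e⁻) = 984500/96500 = 10.20 mol.
n(Mn) deposited = 280 / 54.94 = 5.096 mol.
Electrons per atom = n(e⁻)/n(Mn) = 10.20 / 5.096 = 2.00 ≈ 2, so the ion is Mn²⁺.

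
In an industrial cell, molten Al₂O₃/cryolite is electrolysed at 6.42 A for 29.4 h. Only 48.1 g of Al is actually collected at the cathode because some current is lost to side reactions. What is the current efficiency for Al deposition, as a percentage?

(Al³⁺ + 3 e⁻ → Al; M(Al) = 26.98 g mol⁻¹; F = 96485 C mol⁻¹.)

75.9 %

Q = I·t = 6.420 × 105840 = 679500 C; n(e⁻) = 679500/96485 = 7.042 mol.
Theoretical n(Al) = n(e⁻)/3 = 2.347 mol, i.e. m_theo = 2.347 × 26.98 = 63.34 g.
Efficiency = m_actual / m_theo = 48.1 / 63.34 = 75.9 %.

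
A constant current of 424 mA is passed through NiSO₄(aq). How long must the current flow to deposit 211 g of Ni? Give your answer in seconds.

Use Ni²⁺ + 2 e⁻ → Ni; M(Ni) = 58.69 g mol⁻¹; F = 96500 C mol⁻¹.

n(Ni) = m/M = 211 / 58.69 = 3.595 mol.
Each Ni atom requires 2 electrons, so n(e⁻) = 2 × 3.595 = 7.190 mol.
Q = n(e⁻)·F = 7.190 × 96500 = 693900 C.
t = Q/I = 693900 / 0.4240 A = 1636000 s.

1.64 × 10⁶ s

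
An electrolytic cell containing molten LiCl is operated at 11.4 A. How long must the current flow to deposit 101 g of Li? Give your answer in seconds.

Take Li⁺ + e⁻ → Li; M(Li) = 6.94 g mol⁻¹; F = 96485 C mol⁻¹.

1.23 × 10⁵ s

n(Li) = m/M = 101 / 6.94 = 14.55 mol.
Each Li atom requires 1 electron, so n(e⁻) = 1 × 14.55 = 14.55 mol.
Q = n(e⁻)·F = 14.55 × 96485 = 1404000 C.
t = Q/I = 1404000 / 11.40 A = 123200 s.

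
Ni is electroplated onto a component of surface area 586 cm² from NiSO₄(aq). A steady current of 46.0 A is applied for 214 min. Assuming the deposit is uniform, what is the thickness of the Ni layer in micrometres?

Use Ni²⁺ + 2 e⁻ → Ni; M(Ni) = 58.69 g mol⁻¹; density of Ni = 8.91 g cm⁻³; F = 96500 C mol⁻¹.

Q = I·t = 46.00 × 12840 = 590600 C; n(e⁻) = 6.121 mol.
n(Ni) = n(e⁻)/2 = 3.060 mol, so m = 3.060 × 58.69 = 179.6 g.
Volume = m/ρ = 179.6 / 8.91 = 20.16 cm³.
Thickness = V/A = 20.16 / 586 = 0.0344 cm = 344 μm.

344 μm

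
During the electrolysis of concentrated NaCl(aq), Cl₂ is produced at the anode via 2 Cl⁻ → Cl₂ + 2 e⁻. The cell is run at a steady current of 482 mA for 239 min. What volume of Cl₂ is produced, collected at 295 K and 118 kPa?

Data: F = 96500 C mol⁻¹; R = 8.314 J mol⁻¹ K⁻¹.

Q = I·t = 0.4820 A × 14340 s = 6912 C.
n(e⁻) = Q/F = 6912 / 96500 = 0.07163 mol.
2 electrons are transferred per Cl₂ molecule, so n(Cl₂) = 0.07163 / 2 = 0.03581 mol.
V = nRT/P = (0.03581 × 8.314 × 295) / (118 × 10³ Pa) = 7.44 × 10⁻⁴ m³ = 0.744 L.

0.744 L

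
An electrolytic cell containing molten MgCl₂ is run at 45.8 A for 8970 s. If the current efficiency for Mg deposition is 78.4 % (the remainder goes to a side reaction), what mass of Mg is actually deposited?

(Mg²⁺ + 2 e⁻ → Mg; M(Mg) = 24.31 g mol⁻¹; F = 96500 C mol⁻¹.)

Q = I·t = 45.80 × 8970.0 = 410800 C.
n(e⁻) = 410800/96500 = 4.257 mol; theoretically n(Mg) = 4.257/2 = 2.129 mol, m_theo = 51.75 g.
At 78.4 % efficiency, m_actual = 0.784 × 51.75 = 40.6 g.

40.6 g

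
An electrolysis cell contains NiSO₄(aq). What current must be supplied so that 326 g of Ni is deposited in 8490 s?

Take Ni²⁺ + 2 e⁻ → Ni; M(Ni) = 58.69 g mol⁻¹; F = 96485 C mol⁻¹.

n(Ni) = 326 / 58.69 = 5.555 mol.
n(e⁻) = 2 × 5.555 = 11.11 mol.
Q = n(e⁻)·F = 11.11 × 96485 = 1072000 C.
I = Q/t = 1072000 / 8490.0 s = 126 A.

126 A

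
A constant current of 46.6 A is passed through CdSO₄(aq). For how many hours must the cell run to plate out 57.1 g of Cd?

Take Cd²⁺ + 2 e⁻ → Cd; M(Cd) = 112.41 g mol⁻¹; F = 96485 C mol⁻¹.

n(Cd) = m/M = 57.1 / 112.41 = 0.5080 mol.
Each Cd atom requires 2 electrons, so n(e⁻) = 2 × 0.5080 = 1.016 mol.
Q = n(e⁻)·F = 1.016 × 96485 = 98020 C.
t = Q/I = 98020 / 46.60 A = 2103 s = 0.584 h.

0.584 h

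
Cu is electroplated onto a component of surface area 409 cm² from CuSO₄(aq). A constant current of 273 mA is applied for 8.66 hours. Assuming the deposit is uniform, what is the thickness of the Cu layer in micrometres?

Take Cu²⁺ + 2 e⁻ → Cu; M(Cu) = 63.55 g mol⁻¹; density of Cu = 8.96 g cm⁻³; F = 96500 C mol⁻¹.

Q = I·t = 0.2730 × 31176 = 8511 C; n(e⁻) = 0.08820 mol.
n(Cu) = n(e⁻)/2 = 0.04410 mol, so m = 0.04410 × 63.55 = 2.802 g.
Volume = m/ρ = 2.802 / 8.96 = 0.3128 cm³.
Thickness = V/A = 0.3128 / 409 = 7.65 × 10⁻⁴ cm = 7.65 μm.

7.65 μm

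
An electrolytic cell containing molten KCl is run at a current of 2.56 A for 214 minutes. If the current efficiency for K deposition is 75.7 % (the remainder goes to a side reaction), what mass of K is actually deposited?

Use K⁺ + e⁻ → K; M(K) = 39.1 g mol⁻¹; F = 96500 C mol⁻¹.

10.1 g

Q = I·t = 2.560 × 12840 = 32870 C.
n(e⁻) = 32870/96500 = 0.3406 mol; theoretically n(K) = 0.3406/1 = 0.3406 mol, m_theo = 13.32 g.
At 75.7 % efficiency, m_actual = 0.757 × 13.32 = 10.1 g.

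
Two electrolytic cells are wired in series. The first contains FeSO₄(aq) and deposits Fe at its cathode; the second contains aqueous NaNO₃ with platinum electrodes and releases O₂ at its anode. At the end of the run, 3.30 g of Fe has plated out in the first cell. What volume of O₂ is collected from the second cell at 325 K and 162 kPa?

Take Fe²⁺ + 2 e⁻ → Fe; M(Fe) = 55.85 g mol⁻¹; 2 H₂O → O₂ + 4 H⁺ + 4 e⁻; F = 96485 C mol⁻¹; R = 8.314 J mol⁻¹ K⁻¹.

0.493 L

n(Fe) = 3.30 / 55.85 = 0.05909 mol, so n(e⁻) = 2 × 0.05909 = 0.1182 mol.
The cells are in series, so the same 0.1182 mol of electrons passes through the second cell.
2 H₂O → O₂ + 4 H⁺ + 4 e⁻ — 4 mol e⁻ per mol O₂, so n(O₂) = 0.1182/4 = 0.02954 mol.
V = nRT/P = (0.02954 × 8.314 × 325) / (162 × 10³) = 4.93 × 10⁻⁴ m³ = 0.493 L.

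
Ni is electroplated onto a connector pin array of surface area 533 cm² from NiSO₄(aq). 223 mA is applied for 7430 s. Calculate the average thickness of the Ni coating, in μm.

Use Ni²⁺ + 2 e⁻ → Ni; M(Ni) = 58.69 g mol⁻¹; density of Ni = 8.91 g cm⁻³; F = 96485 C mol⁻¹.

1.06 μm

Q = I·t = 0.2230 × 7430.0 = 1657 C; n(e⁻) = 0.01717 mol.
n(Ni) = n(e⁻)/2 = 0.008586 mol, so m = 0.008586 × 58.69 = 0.5039 g.
Volume = m/ρ = 0.5039 / 8.91 = 0.05656 cm³.
Thickness = V/A = 0.05656 / 533 = 1.06 × 10⁻⁴ cm = 1.06 μm.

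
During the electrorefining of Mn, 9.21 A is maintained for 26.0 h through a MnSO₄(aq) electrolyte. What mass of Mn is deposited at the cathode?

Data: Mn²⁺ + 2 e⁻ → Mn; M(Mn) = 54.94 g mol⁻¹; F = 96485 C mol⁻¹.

245 g

Q = I·t = 9.210 A × 93600 s = 862100 C.
n(e⁻) = Q/F = 862100 / 96485 = 8.935 mol.
Mn²⁺ + 2 e⁻ → Mn, so n(Mn) = n(e⁻)/2 = 4.467 mol.
m = n·M = 4.467 × 54.94 = 245 g.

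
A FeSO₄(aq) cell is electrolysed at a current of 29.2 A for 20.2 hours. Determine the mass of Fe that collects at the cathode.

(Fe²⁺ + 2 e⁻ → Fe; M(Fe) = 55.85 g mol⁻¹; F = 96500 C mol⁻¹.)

614 g

Q = I·t = 29.20 A × 72720 s = 2123000 C.
n(e⁻) = Q/F = 2123000 / 96500 = 22.00 mol.
Fe²⁺ + 2 e⁻ → Fe, so n(Fe) = n(e⁻)/2 = 11.00 mol.
m = n·M = 11.00 × 55.85 = 614 g.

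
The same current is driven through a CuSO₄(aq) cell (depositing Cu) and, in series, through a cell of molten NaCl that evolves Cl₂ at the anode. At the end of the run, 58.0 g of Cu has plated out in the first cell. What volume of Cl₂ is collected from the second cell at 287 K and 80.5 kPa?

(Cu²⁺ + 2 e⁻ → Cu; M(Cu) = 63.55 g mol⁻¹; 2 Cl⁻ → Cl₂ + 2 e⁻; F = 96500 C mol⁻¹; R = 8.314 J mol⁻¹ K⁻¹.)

27.1 L

n(Cu) = 58.0 / 63.55 = 0.9127 mol, so n(e⁻) = 2 × 0.9127 = 1.825 mol.
The cells are in series, so the same 1.825 mol of electrons passes through the second cell.
2 Cl⁻ → Cl₂ + 2 e⁻ — 2 mol e⁻ per mol Cl₂, so n(Cl₂) = 1.825/2 = 0.9127 mol.
V = nRT/P = (0.9127 × 8.314 × 287) / (80.5 × 10³) = 0.0271 m³ = 27.1 L.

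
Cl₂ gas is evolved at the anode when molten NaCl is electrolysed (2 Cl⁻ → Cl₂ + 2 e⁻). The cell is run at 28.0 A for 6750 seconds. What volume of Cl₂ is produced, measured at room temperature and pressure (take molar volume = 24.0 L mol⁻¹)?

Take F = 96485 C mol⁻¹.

Q = I·t = 28.00 A × 6750.0 s = 189000 C.
n(e⁻) = Q/F = 189000 / 96485 = 1.959 mol.
2 electrons are transferred per Cl₂ molecule, so n(Cl₂) = 1.959 / 2 = 0.9794 mol.
V = n × V_m = 0.9794 × 24.0 = 23.5 L.

23.5 L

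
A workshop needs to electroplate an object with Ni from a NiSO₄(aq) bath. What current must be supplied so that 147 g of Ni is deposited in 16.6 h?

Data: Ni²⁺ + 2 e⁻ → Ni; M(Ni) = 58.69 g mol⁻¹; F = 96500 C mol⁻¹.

n(Ni) = 147 / 58.69 = 2.505 mol.
n(e⁻) = 2 × 2.505 = 5.009 mol.
Q = n(e⁻)·F = 5.009 × 96500 = 483400 C.
I = Q/t = 483400 / 59760 s = 8.09 A.

8.09 A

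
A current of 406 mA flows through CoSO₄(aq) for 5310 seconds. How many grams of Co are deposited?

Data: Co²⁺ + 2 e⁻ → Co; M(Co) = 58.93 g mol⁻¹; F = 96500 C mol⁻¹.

0.658 g

Q = I·t = 0.4060 A × 5310.0 s = 2156 C.
n(e⁻) = Q/F = 2156 / 96500 = 0.02234 mol.
Co²⁺ + 2 e⁻ → Co, so n(Co) = n(e⁻)/2 = 0.01117 mol.
m = n·M = 0.01117 × 58.93 = 0.658 g.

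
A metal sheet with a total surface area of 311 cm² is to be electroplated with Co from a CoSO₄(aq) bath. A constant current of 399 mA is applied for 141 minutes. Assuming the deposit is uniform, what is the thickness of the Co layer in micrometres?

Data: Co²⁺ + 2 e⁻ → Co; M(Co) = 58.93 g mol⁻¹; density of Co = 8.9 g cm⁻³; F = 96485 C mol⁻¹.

Q = I·t = 0.3990 × 8460.0 = 3376 C; n(e⁻) = 0.03499 mol.
n(Co) = n(e⁻)/2 = 0.01749 mol, so m = 0.01749 × 58.93 = 1.031 g.
Volume = m/ρ = 1.031 / 8.9 = 0.1158 cm³.
Thickness = V/A = 0.1158 / 311 = 3.72 × 10⁻⁴ cm = 3.72 μm.

3.72 μm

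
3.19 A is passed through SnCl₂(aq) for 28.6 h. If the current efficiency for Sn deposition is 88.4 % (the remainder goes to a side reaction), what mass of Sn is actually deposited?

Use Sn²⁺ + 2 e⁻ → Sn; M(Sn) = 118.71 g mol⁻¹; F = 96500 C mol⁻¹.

179 g

Q = I·t = 3.190 × 102960 = 328400 C.
n(e⁻) = 328400/96500 = 3.404 mol; theoretically n(Sn) = 3.404/2 = 1.702 mol, m_theo = 202.0 g.
At 88.4 % efficiency, m_actual = 0.884 × 202.0 = 179 g.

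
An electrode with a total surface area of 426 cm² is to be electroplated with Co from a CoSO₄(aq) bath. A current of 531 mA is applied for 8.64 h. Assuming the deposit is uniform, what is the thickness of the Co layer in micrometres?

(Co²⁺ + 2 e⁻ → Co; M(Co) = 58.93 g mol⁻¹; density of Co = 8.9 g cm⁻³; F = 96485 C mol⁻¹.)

13.3 μm

Q = I·t = 0.5310 × 31104 = 16520 C; n(e⁻) = 0.1712 mol.
n(Co) = n(e⁻)/2 = 0.08559 mol, so m = 0.08559 × 58.93 = 5.044 g.
Volume = m/ρ = 5.044 / 8.9 = 0.5667 cm³.
Thickness = V/A = 0.5667 / 426 = 0.00133 cm = 13.3 μm.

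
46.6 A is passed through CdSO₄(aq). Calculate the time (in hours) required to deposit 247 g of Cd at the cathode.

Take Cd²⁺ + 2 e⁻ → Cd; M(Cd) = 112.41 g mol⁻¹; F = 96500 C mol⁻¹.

n(Cd) = m/M = 247 / 112.41 = 2.197 mol.
Each Cd atom requires 2 electrons, so n(e⁻) = 2 × 2.197 = 4.395 mol.
Q = n(e⁻)·F = 4.395 × 96500 = 424100 C.
t = Q/I = 424100 / 46.60 A = 9100 s = 2.53 h.

2.53 h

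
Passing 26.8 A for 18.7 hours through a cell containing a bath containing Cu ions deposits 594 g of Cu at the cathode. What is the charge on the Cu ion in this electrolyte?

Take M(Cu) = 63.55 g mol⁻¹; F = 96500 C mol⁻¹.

Q = I·t = 26.80 A × 67320 s = 1804000 C, so n(e⁻) = 1804000/96500 = 18.70 mol.
n(Cu) deposited = 594 / 63.55 = 9.347 mol.
Electrons per atom = n(e⁻)/n(Cu) = 18.70 / 9.347 = 2.00 ≈ 2, so the ion is Cu²⁺.

+2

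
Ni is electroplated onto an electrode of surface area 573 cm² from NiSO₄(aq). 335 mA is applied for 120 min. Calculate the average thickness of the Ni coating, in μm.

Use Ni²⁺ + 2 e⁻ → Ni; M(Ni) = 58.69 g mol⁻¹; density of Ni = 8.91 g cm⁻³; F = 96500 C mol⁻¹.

Q = I·t = 0.3350 × 7200.0 = 2412 C; n(e⁻) = 0.02499 mol.
n(Ni) = n(e⁻)/2 = 0.01250 mol, so m = 0.01250 × 58.69 = 0.7335 g.
Volume = m/ρ = 0.7335 / 8.91 = 0.08232 cm³.
Thickness = V/A = 0.08232 / 573 = 1.44 × 10⁻⁴ cm = 1.44 μm.

1.44 μm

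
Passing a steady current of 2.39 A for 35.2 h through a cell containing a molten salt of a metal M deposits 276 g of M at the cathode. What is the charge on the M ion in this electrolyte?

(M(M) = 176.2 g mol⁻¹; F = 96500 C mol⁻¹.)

+2

Q = I·t = 2.390 A × 126720 s = 302900 C, so n(e⁻) = 302900/96500 = 3.138 mol.
n(M) deposited = 276 / 176.2 = 1.566 mol.
Electrons per atom = n(e⁻)/n(M) = 3.138 / 1.566 = 2.00 ≈ 2, so the ion is M²⁺.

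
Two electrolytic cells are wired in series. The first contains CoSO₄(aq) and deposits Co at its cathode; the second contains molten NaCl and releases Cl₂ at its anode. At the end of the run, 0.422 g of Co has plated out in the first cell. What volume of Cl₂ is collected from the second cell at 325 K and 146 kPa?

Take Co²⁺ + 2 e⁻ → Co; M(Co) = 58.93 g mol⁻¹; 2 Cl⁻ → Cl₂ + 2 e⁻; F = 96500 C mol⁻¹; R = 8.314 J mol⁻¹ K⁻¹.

n(Co) = 0.422 / 58.93 = 0.007161 mol, so n(e⁻) = 2 × 0.007161 = 0.01432 mol.
The cells are in series, so the same 0.01432 mol of electrons passes through the second cell.
2 Cl⁻ → Cl₂ + 2 e⁻ — 2 mol e⁻ per mol Cl₂, so n(Cl₂) = 0.01432/2 = 0.007161 mol.
V = nRT/P = (0.007161 × 8.314 × 325) / (146 × 10³) = 1.33 × 10⁻⁴ m³ = 0.133 L.

0.133 L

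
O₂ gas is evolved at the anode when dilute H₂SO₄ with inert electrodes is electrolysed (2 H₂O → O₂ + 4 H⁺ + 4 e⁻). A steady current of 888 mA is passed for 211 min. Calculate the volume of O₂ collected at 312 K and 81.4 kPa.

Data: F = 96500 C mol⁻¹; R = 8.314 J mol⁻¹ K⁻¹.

0.928 L

Q = I·t = 0.8880 A × 12660 s = 11240 C.
n(e⁻) = Q/F = 11240 / 96500 = 0.1165 mol.
4 electrons are transferred per O₂ molecule, so n(O₂) = 0.1165 / 4 = 0.02912 mol.
V = nRT/P = (0.02912 × 8.314 × 312) / (81.4 × 10³ Pa) = 9.28 × 10⁻⁴ m³ = 0.928 L.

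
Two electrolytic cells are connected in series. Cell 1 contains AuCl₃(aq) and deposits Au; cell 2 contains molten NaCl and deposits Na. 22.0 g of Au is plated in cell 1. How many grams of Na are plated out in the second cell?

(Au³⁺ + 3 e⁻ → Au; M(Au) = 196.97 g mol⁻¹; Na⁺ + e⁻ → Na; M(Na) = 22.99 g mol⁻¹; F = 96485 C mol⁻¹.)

7.70 g

n(Au) = 22.0 / 196.97 = 0.1117 mol.
Since Au³⁺ + 3 e⁻ → Au, n(e⁻) passed = 3 × 0.1117 = 0.3351 mol.
Cells in series carry the same charge, so the same 0.3351 mol of electrons passes through cell 2.
Na⁺ + e⁻ → Na, so n(Na) = 0.3351 / 1 = 0.3351 mol.
m(Na) = 0.3351 × 22.99 = 7.70 g.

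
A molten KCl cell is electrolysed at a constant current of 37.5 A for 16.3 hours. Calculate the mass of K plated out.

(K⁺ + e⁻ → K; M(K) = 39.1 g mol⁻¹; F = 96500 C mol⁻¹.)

892 g

Q = I·t = 37.50 A × 58680 s = 2200000 C.
n(e⁻) = Q/F = 2200000 / 96500 = 22.80 mol.
K⁺ + e⁻ → K, so n(K) = n(e⁻)/1 = 22.80 mol.
m = n·M = 22.80 × 39.1 = 892 g.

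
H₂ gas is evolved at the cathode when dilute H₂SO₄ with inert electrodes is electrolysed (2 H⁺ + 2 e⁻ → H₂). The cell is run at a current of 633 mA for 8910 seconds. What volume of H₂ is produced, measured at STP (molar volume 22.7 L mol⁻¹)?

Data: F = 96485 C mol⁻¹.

0.663 L

Q = I·t = 0.6330 A × 8910.0 s = 5640 C.
n(e⁻) = Q/F = 5640 / 96485 = 0.05845 mol.
2 electrons are transferred per H₂ molecule, so n(H₂) = 0.05845 / 2 = 0.02923 mol.
V = n × V_m = 0.02923 × 22.7 = 0.663 L.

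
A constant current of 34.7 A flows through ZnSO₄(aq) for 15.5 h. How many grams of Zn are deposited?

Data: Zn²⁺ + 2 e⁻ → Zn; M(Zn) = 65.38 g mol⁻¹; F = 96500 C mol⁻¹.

656 g

Q = I·t = 34.70 A × 55800 s = 1936000 C.
n(e⁻) = Q/F = 1936000 / 96500 = 20.06 mol.
Zn²⁺ + 2 e⁻ → Zn, so n(Zn) = n(e⁻)/2 = 10.03 mol.
m = n·M = 10.03 × 65.38 = 656 g.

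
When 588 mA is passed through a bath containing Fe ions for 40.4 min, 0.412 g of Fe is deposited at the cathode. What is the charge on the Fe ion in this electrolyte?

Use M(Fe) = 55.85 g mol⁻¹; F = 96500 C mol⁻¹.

Q = I·t = 0.5880 A × 2424.0 s = 1425 C, so n(e⁻) = 1425/96500 = 0.01477 mol.
n(Fe) deposited = 0.412 / 55.85 = 0.007377 mol.
Electrons per atom = n(e⁻)/n(Fe) = 0.01477 / 0.007377 = 2.00 ≈ 2, so the ion is Fe²⁺.

+2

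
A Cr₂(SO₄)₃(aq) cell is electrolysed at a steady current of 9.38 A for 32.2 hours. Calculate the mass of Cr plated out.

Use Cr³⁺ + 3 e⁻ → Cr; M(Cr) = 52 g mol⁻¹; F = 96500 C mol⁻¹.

Q = I·t = 9.380 A × 115920 s = 1087000 C.
n(e⁻) = Q/F = 1087000 / 96500 = 11.27 mol.
Cr³⁺ + 3 e⁻ → Cr, so n(Cr) = n(e⁻)/3 = 3.756 mol.
m = n·M = 3.756 × 52 = 195 g.

195 g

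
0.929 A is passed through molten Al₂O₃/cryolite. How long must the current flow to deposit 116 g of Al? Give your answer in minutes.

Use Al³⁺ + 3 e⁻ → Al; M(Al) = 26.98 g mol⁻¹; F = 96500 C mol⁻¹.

n(Al) = m/M = 116 / 26.98 = 4.299 mol.
Each Al atom requires 3 electrons, so n(e⁻) = 3 × 4.299 = 12.90 mol.
Q = n(e⁻)·F = 12.90 × 96500 = 1245000 C.
t = Q/I = 1245000 / 0.9290 A = 1340000 s = 22300 min.

22300 min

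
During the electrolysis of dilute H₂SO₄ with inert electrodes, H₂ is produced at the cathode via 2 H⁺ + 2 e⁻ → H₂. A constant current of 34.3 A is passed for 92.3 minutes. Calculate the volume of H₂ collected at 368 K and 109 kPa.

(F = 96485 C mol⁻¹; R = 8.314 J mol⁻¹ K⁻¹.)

Q = I·t = 34.30 A × 5538.0 s = 190000 C.
n(e⁻) = Q/F = 190000 / 96485 = 1.969 mol.
2 electrons are transferred per H₂ molecule, so n(H₂) = 1.969 / 2 = 0.9844 mol.
V = nRT/P = (0.9844 × 8.314 × 368) / (109 × 10³ Pa) = 0.0276 m³ = 27.6 L.

27.6 L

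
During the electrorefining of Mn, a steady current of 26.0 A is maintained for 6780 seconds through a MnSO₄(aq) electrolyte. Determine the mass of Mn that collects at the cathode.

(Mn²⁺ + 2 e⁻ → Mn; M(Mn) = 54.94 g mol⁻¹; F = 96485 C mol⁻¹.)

50.2 g

Q = I·t = 26.00 A × 6780.0 s = 176300 C.
n(e⁻) = Q/F = 176300 / 96485 = 1.827 mol.
Mn²⁺ + 2 e⁻ → Mn, so n(Mn) = n(e⁻)/2 = 0.9135 mol.
m = n·M = 0.9135 × 54.94 = 50.2 g.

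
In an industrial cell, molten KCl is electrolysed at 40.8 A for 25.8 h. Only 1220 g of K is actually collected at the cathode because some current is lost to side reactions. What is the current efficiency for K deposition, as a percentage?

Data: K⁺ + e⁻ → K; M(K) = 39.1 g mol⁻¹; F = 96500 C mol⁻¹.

79.5 %

Q = I·t = 40.80 × 92880 = 3790000 C; n(e⁻) = 3790000/96500 = 39.27 mol.
Theoretical n(K) = n(e⁻)/1 = 39.27 mol, i.e. m_theo = 39.27 × 39.1 = 1535 g.
Efficiency = m_actual / m_theo = 1220 / 1535 = 79.5 %.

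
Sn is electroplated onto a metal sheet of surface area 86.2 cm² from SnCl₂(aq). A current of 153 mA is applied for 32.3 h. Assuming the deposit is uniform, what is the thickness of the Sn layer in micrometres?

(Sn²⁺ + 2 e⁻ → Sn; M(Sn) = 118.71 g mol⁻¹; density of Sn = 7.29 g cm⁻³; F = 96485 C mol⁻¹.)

174 μm

Q = I·t = 0.1530 × 116280 = 17790 C; n(e⁻) = 0.1844 mol.
n(Sn) = n(e⁻)/2 = 0.09219 mol, so m = 0.09219 × 118.71 = 10.94 g.
Volume = m/ρ = 10.94 / 7.29 = 1.501 cm³.
Thickness = V/A = 1.501 / 86.2 = 0.0174 cm = 174 μm.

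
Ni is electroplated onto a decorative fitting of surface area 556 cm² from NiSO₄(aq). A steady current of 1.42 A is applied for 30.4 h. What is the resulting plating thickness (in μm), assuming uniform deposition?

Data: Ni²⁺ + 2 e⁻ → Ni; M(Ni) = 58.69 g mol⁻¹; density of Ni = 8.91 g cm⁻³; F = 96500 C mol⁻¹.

Q = I·t = 1.420 × 109440 = 155400 C; n(e⁻) = 1.610 mol.
n(Ni) = n(e⁻)/2 = 0.8052 mol, so m = 0.8052 × 58.69 = 47.26 g.
Volume = m/ρ = 47.26 / 8.91 = 5.304 cm³.
Thickness = V/A = 5.304 / 556 = 0.00954 cm = 95.4 μm.

95.4 μm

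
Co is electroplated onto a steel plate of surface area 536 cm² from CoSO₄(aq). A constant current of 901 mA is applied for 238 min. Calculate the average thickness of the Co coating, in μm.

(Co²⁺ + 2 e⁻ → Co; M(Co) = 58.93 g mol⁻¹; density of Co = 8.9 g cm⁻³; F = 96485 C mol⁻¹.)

8.24 μm

Q = I·t = 0.9010 × 14280 = 12870 C; n(e⁻) = 0.1334 mol.
n(Co) = n(e⁻)/2 = 0.06668 mol, so m = 0.06668 × 58.93 = 3.929 g.
Volume = m/ρ = 3.929 / 8.9 = 0.4415 cm³.
Thickness = V/A = 0.4415 / 536 = 8.24 × 10⁻⁴ cm = 8.24 μm.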